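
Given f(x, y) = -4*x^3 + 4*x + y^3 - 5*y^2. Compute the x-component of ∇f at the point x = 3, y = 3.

-104

(∇f)_1 = ∂f/∂x = -12*x^2 + 4
At (3, 3): -104.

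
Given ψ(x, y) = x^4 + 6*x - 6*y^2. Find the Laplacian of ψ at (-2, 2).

∂²ψ/∂x² = 12*x^2
∂²ψ/∂y² = -12
∇²ψ = 12*x^2 - 12
At (-2, 2): 36.

36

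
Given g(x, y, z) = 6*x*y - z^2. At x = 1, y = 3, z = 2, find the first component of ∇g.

(∇g)_1 = ∂g/∂x = 6*y
At (1, 3, 2): 18.

18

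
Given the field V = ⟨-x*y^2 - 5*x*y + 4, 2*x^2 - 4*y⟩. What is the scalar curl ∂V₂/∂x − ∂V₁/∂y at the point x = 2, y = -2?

∂V₂/∂x = 4*x
∂V₁/∂y = -2*x*y - 5*x
Scalar curl = 2*x*y + 9*x
At (2, -2): 10.

10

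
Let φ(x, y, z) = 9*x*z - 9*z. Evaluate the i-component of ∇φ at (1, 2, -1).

-9

(∇φ)_1 = ∂φ/∂x = 9*z
At (1, 2, -1): -9.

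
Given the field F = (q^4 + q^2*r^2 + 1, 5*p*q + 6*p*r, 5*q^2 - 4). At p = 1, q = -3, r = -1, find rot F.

(-36, -18, 93)

(∇×F)₁ = ∂F₃/∂q − ∂F₂/∂r = -6*p + 10*q
(∇×F)₂ = ∂F₁/∂r − ∂F₃/∂p = 2*q^2*r
(∇×F)₃ = ∂F₂/∂p − ∂F₁/∂q = -4*q^3 - 2*q*r^2 + 5*q + 6*r
∇×F = (-6*p + 10*q, 2*q^2*r, -4*q^3 - 2*q*r^2 + 5*q + 6*r)
At (1, -3, -1): (-36, -18, 93).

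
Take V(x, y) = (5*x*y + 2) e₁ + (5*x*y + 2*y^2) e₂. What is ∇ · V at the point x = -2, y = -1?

∂V₁/∂x = 5*y
∂V₂/∂y = 5*x + 4*y
∇·V = 5*x + 9*y
At (-2, -1): -19.

-19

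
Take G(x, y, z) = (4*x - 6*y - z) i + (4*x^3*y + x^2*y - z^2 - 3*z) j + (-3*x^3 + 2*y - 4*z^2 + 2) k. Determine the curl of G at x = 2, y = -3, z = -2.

(∇×G)₁ = ∂G₃/∂y − ∂G₂/∂z = 2*z + 5
(∇×G)₂ = ∂G₁/∂z − ∂G₃/∂x = 9*x^2 - 1
(∇×G)₃ = ∂G₂/∂x − ∂G₁/∂y = 12*x^2*y + 2*x*y + 6
∇×G = (2*z + 5, 9*x^2 - 1, 12*x^2*y + 2*x*y + 6)
At (2, -3, -2): (1, 35, -150).

(1, 35, -150)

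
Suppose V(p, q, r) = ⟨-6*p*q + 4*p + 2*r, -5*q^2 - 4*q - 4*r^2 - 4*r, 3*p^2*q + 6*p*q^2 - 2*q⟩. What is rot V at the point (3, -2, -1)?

(-51, 14, 18)

(∇×V)₁ = ∂V₃/∂q − ∂V₂/∂r = 3*p^2 + 12*p*q + 8*r + 2
(∇×V)₂ = ∂V₁/∂r − ∂V₃/∂p = -6*p*q - 6*q^2 + 2
(∇×V)₃ = ∂V₂/∂p − ∂V₁/∂q = 6*p
∇×V = (3*p^2 + 12*p*q + 8*r + 2, -6*p*q - 6*q^2 + 2, 6*p)
At (3, -2, -1): (-51, 14, 18).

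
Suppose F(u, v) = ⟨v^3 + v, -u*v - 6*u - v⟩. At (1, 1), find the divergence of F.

∂F₁/∂u = 0
∂F₂/∂v = -u - 1
∇·F = -u - 1
At (1, 1): -2.

-2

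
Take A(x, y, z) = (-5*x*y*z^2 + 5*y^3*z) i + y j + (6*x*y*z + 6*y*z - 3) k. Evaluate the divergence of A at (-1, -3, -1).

∂A₁/∂x = -5*y*z^2
∂A₂/∂y = 1
∂A₃/∂z = 6*x*y + 6*y
∇·A = 6*x*y - 5*y*z^2 + 6*y + 1
At (-1, -3, -1): 16.

16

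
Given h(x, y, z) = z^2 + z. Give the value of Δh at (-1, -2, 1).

∂²h/∂x² = 0
∂²h/∂y² = 0
∂²h/∂z² = 2
∇²h = 2
At (-1, -2, 1): 2.

2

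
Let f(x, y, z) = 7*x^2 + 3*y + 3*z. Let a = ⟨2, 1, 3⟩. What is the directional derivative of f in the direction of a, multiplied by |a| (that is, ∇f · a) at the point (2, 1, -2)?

∂f/∂x = 14*x
∂f/∂y = 3
∂f/∂z = 3
∇f at (2, 1, -2) = (28, 3, 3)
∇f · a = (28)(2) + (3)(1) + (3)(3) = 68

68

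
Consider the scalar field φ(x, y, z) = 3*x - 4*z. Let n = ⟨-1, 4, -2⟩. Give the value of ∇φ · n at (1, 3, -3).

5

∂φ/∂x = 3
∂φ/∂y = 0
∂φ/∂z = -4
∇φ at (1, 3, -3) = (3, 0, -4)
∇φ · n = (3)(-1) + (0)(4) + (-4)(-2) = 5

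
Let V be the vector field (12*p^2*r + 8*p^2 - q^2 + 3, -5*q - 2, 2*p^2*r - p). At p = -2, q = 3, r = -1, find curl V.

(0, 41, 6)

(∇×V)₁ = ∂V₃/∂q − ∂V₂/∂r = 0
(∇×V)₂ = ∂V₁/∂r − ∂V₃/∂p = 12*p^2 - 4*p*r + 1
(∇×V)₃ = ∂V₂/∂p − ∂V₁/∂q = 2*q
∇×V = (0, 12*p^2 - 4*p*r + 1, 2*q)
At (-2, 3, -1): (0, 41, 6).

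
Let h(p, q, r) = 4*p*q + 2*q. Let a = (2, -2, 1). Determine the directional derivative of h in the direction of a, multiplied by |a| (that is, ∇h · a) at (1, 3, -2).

∂h/∂p = 4*q
∂h/∂q = 4*p + 2
∂h/∂r = 0
∇h at (1, 3, -2) = (12, 6, 0)
∇h · a = (12)(2) + (6)(-2) + (0)(1) = 12

12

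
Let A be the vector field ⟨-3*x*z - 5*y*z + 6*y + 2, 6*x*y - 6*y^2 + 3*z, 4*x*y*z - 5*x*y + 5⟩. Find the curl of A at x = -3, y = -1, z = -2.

(36, 1, -22)

(∇×A)₁ = ∂A₃/∂y − ∂A₂/∂z = 4*x*z - 5*x - 3
(∇×A)₂ = ∂A₁/∂z − ∂A₃/∂x = -3*x - 4*y*z
(∇×A)₃ = ∂A₂/∂x − ∂A₁/∂y = 6*y + 5*z - 6
∇×A = (4*x*z - 5*x - 3, -3*x - 4*y*z, 6*y + 5*z - 6)
At (-3, -1, -2): (36, 1, -22).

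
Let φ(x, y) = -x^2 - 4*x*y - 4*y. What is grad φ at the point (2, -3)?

(8, -12)

∂φ/∂x = -2*x - 4*y
∂φ/∂y = -4*x - 4
∇φ = (-2*x - 4*y, -4*x - 4)
At (2, -3): (8, -12).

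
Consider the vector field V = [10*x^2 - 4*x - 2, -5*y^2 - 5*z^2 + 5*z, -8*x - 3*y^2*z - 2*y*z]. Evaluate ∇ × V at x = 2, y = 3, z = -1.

(5, 8, 0)

(∇×V)₁ = ∂V₃/∂y − ∂V₂/∂z = -6*y*z + 8*z - 5
(∇×V)₂ = ∂V₁/∂z − ∂V₃/∂x = 8
(∇×V)₃ = ∂V₂/∂x − ∂V₁/∂y = 0
∇×V = (-6*y*z + 8*z - 5, 8, 0)
At (2, 3, -1): (5, 8, 0).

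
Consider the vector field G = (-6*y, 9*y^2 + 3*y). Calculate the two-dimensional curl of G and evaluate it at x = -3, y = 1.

6

∂G₂/∂x = 0
∂G₁/∂y = -6
Scalar curl = 6
At (-3, 1): 6.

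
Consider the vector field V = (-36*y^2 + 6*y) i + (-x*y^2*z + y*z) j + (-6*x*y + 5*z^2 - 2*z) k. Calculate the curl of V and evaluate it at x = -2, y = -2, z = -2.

(∇×V)₁ = ∂V₃/∂y − ∂V₂/∂z = x*y^2 - 6*x - y
(∇×V)₂ = ∂V₁/∂z − ∂V₃/∂x = 6*y
(∇×V)₃ = ∂V₂/∂x − ∂V₁/∂y = -y^2*z + 72*y - 6
∇×V = (x*y^2 - 6*x - y, 6*y, -y^2*z + 72*y - 6)
At (-2, -2, -2): (6, -12, -142).

(6, -12, -142)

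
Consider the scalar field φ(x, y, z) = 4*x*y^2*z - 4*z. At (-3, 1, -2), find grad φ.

(-8, 48, -16)

∂φ/∂x = 4*y^2*z
∂φ/∂y = 8*x*y*z
∂φ/∂z = 4*x*y^2 - 4
∇φ = (4*y^2*z, 8*x*y*z, 4*x*y^2 - 4)
At (-3, 1, -2): (-8, 48, -16).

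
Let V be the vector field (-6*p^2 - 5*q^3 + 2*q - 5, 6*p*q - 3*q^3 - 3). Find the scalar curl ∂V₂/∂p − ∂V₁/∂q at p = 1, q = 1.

∂V₂/∂p = 6*q
∂V₁/∂q = -15*q^2 + 2
Scalar curl = 15*q^2 + 6*q - 2
At (1, 1): 19.

19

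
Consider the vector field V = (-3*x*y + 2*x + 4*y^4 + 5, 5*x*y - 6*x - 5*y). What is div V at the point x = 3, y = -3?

21

∂V₁/∂x = -3*y + 2
∂V₂/∂y = 5*x - 5
∇·V = 5*x - 3*y - 3
At (3, -3): 21.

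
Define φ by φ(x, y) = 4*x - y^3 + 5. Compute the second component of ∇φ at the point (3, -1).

-3

(∇φ)_2 = ∂φ/∂y = -3*y^2
At (3, -1): -3.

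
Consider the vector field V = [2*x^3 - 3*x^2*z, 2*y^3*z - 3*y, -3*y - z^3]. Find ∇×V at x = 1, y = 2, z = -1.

(∇×V)₁ = ∂V₃/∂y − ∂V₂/∂z = -2*y^3 - 3
(∇×V)₂ = ∂V₁/∂z − ∂V₃/∂x = -3*x^2
(∇×V)₃ = ∂V₂/∂x − ∂V₁/∂y = 0
∇×V = (-2*y^3 - 3, -3*x^2, 0)
At (1, 2, -1): (-19, -3, 0).

(-19, -3, 0)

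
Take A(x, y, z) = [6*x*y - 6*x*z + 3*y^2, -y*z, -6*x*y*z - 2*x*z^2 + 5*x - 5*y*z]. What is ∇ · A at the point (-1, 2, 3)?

∂A₁/∂x = 6*y - 6*z
∂A₂/∂y = -z
∂A₃/∂z = -6*x*y - 4*x*z - 5*y
∇·A = -6*x*y - 4*x*z + y - 7*z
At (-1, 2, 3): 5.

5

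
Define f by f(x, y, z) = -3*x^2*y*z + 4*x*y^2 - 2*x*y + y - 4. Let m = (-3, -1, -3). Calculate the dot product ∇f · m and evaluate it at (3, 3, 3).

∂f/∂x = -6*x*y*z + 4*y^2 - 2*y
∂f/∂y = -3*x^2*z + 8*x*y - 2*x + 1
∂f/∂z = -3*x^2*y
∇f at (3, 3, 3) = (-132, -14, -81)
∇f · m = (-132)(-3) + (-14)(-1) + (-81)(-3) = 653

653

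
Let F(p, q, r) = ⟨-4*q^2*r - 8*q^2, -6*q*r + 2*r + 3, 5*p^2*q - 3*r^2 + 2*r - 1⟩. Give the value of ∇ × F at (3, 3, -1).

(61, -126, 24)

(∇×F)₁ = ∂F₃/∂q − ∂F₂/∂r = 5*p^2 + 6*q - 2
(∇×F)₂ = ∂F₁/∂r − ∂F₃/∂p = -10*p*q - 4*q^2
(∇×F)₃ = ∂F₂/∂p − ∂F₁/∂q = 8*q*r + 16*q
∇×F = (5*p^2 + 6*q - 2, -10*p*q - 4*q^2, 8*q*r + 16*q)
At (3, 3, -1): (61, -126, 24).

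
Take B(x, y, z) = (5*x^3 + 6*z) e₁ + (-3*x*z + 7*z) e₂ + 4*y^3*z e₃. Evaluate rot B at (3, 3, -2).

(-214, 6, 6)

(∇×B)₁ = ∂B₃/∂y − ∂B₂/∂z = 3*x + 12*y^2*z - 7
(∇×B)₂ = ∂B₁/∂z − ∂B₃/∂x = 6
(∇×B)₃ = ∂B₂/∂x − ∂B₁/∂y = -3*z
∇×B = (3*x + 12*y^2*z - 7, 6, -3*z)
At (3, 3, -2): (-214, 6, 6).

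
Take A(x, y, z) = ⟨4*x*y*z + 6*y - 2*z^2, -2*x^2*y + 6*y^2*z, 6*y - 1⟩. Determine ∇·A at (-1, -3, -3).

142

∂A₁/∂x = 4*y*z
∂A₂/∂y = -2*x^2 + 12*y*z
∂A₃/∂z = 0
∇·A = -2*x^2 + 16*y*z
At (-1, -3, -3): 142.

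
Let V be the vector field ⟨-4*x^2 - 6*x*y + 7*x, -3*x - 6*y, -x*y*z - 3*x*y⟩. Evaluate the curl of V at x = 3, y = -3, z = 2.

(-15, -15, 15)

(∇×V)₁ = ∂V₃/∂y − ∂V₂/∂z = -x*z - 3*x
(∇×V)₂ = ∂V₁/∂z − ∂V₃/∂x = y*z + 3*y
(∇×V)₃ = ∂V₂/∂x − ∂V₁/∂y = 6*x - 3
∇×V = (-x*z - 3*x, y*z + 3*y, 6*x - 3)
At (3, -3, 2): (-15, -15, 15).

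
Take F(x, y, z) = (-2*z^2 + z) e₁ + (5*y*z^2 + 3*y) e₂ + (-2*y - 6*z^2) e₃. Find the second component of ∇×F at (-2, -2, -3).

(∇×F)_2 = ∂F₁/∂z − ∂F₃/∂x
= -4*z + 1 − (0)
= -4*z + 1
At (-2, -2, -3): 13.

13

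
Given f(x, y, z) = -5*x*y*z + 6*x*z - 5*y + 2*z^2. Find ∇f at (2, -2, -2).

(-32, 15, 24)

∂f/∂x = -5*y*z + 6*z
∂f/∂y = -5*x*z - 5
∂f/∂z = -5*x*y + 6*x + 4*z
∇f = (-5*y*z + 6*z, -5*x*z - 5, -5*x*y + 6*x + 4*z)
At (2, -2, -2): (-32, 15, 24).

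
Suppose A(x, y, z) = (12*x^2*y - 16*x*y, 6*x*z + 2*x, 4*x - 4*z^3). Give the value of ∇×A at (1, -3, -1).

(∇×A)₁ = ∂A₃/∂y − ∂A₂/∂z = -6*x
(∇×A)₂ = ∂A₁/∂z − ∂A₃/∂x = -4
(∇×A)₃ = ∂A₂/∂x − ∂A₁/∂y = -12*x^2 + 16*x + 6*z + 2
∇×A = (-6*x, -4, -12*x^2 + 16*x + 6*z + 2)
At (1, -3, -1): (-6, -4, 0).

(-6, -4, 0)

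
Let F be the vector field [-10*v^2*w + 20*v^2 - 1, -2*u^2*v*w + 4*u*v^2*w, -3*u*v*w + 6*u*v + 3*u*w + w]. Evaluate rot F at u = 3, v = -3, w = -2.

(∇×F)₁ = ∂F₃/∂v − ∂F₂/∂w = 2*u^2*v - 4*u*v^2 - 3*u*w + 6*u
(∇×F)₂ = ∂F₁/∂w − ∂F₃/∂u = -10*v^2 + 3*v*w - 6*v - 3*w
(∇×F)₃ = ∂F₂/∂u − ∂F₁/∂v = -4*u*v*w + 4*v^2*w + 20*v*w - 40*v
∇×F = (2*u^2*v - 4*u*v^2 - 3*u*w + 6*u, -10*v^2 + 3*v*w - 6*v - 3*w, -4*u*v*w + 4*v^2*w + 20*v*w - 40*v)
At (3, -3, -2): (-126, -48, 96).

(-126, -48, 96)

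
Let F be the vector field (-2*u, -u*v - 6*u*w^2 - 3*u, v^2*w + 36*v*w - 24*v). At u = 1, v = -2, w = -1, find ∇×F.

(-68, 0, -7)

(∇×F)₁ = ∂F₃/∂v − ∂F₂/∂w = 12*u*w + 2*v*w + 36*w - 24
(∇×F)₂ = ∂F₁/∂w − ∂F₃/∂u = 0
(∇×F)₃ = ∂F₂/∂u − ∂F₁/∂v = -v - 6*w^2 - 3
∇×F = (12*u*w + 2*v*w + 36*w - 24, 0, -v - 6*w^2 - 3)
At (1, -2, -1): (-68, 0, -7).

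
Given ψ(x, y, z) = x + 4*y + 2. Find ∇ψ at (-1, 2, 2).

(1, 4, 0)

∂ψ/∂x = 1
∂ψ/∂y = 4
∂ψ/∂z = 0
∇ψ = (1, 4, 0)
At (-1, 2, 2): (1, 4, 0).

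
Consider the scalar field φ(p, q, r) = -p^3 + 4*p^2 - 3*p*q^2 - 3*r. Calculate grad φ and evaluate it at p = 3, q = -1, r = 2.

(-6, 18, -3)

∂φ/∂p = -3*p^2 + 8*p - 3*q^2
∂φ/∂q = -6*p*q
∂φ/∂r = -3
∇φ = (-3*p^2 + 8*p - 3*q^2, -6*p*q, -3)
At (3, -1, 2): (-6, 18, -3).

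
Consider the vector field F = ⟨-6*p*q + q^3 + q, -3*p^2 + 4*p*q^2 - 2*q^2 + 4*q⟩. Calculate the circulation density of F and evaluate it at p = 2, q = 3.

∂F₂/∂p = -6*p + 4*q^2
∂F₁/∂q = -6*p + 3*q^2 + 1
Scalar curl = q^2 - 1
At (2, 3): 8.

8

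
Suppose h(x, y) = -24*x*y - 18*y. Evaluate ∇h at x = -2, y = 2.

∂h/∂x = -24*y
∂h/∂y = -24*x - 18
∇h = (-24*y, -24*x - 18)
At (-2, 2): (-48, 30).

(-48, 30)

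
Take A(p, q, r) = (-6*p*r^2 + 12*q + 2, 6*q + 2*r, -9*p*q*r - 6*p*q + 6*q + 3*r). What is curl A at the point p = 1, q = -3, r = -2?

(∇×A)₁ = ∂A₃/∂q − ∂A₂/∂r = -9*p*r - 6*p + 4
(∇×A)₂ = ∂A₁/∂r − ∂A₃/∂p = -12*p*r + 9*q*r + 6*q
(∇×A)₃ = ∂A₂/∂p − ∂A₁/∂q = -12
∇×A = (-9*p*r - 6*p + 4, -12*p*r + 9*q*r + 6*q, -12)
At (1, -3, -2): (16, 60, -12).

(16, 60, -12)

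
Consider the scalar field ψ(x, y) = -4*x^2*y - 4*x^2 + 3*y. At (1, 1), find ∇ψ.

(-16, -1)

∂ψ/∂x = -8*x*y - 8*x
∂ψ/∂y = -4*x^2 + 3
∇ψ = (-8*x*y - 8*x, -4*x^2 + 3)
At (1, 1): (-16, -1).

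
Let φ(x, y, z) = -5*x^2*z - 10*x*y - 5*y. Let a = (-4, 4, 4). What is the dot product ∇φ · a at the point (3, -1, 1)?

∂φ/∂x = -10*x*z - 10*y
∂φ/∂y = -10*x - 5
∂φ/∂z = -5*x^2
∇φ at (3, -1, 1) = (-20, -35, -45)
∇φ · a = (-20)(-4) + (-35)(4) + (-45)(4) = -240

-240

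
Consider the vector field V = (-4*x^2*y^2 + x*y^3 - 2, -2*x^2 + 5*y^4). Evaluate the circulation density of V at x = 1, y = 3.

-7

∂V₂/∂x = -4*x
∂V₁/∂y = -8*x^2*y + 3*x*y^2
Scalar curl = 8*x^2*y - 3*x*y^2 - 4*x
At (1, 3): -7.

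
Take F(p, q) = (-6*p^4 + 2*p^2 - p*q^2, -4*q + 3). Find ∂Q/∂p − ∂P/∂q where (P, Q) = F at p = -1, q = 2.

-4

∂F₂/∂p = 0
∂F₁/∂q = -2*p*q
Scalar curl = 2*p*q
At (-1, 2): -4.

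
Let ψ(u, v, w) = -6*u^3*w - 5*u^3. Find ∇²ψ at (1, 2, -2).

∂²ψ/∂u² = -6*u*(6*w + 5)
∂²ψ/∂v² = 0
∂²ψ/∂w² = 0
∇²ψ = -36*u*w - 30*u
At (1, 2, -2): 42.

42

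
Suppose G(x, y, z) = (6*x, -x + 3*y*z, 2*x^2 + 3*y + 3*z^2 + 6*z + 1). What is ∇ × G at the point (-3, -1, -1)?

(6, 12, -1)

(∇×G)₁ = ∂G₃/∂y − ∂G₂/∂z = -3*y + 3
(∇×G)₂ = ∂G₁/∂z − ∂G₃/∂x = -4*x
(∇×G)₃ = ∂G₂/∂x − ∂G₁/∂y = -1
∇×G = (-3*y + 3, -4*x, -1)
At (-3, -1, -1): (6, 12, -1).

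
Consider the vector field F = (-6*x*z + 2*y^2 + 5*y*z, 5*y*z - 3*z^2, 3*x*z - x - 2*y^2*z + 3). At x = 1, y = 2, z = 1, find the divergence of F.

-6

∂F₁/∂x = -6*z
∂F₂/∂y = 5*z
∂F₃/∂z = 3*x - 2*y^2
∇·F = 3*x - 2*y^2 - z
At (1, 2, 1): -6.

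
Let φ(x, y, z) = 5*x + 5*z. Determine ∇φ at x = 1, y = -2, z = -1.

∂φ/∂x = 5
∂φ/∂y = 0
∂φ/∂z = 5
∇φ = (5, 0, 5)
At (1, -2, -1): (5, 0, 5).

(5, 0, 5)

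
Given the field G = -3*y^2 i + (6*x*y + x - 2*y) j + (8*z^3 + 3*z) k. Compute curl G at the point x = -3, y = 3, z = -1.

(0, 0, 37)

(∇×G)₁ = ∂G₃/∂y − ∂G₂/∂z = 0
(∇×G)₂ = ∂G₁/∂z − ∂G₃/∂x = 0
(∇×G)₃ = ∂G₂/∂x − ∂G₁/∂y = 12*y + 1
∇×G = (0, 0, 12*y + 1)
At (-3, 3, -1): (0, 0, 37).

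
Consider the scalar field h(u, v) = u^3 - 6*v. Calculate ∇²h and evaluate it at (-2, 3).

-12

∂²h/∂u² = 6*u
∂²h/∂v² = 0
∇²h = 6*u
At (-2, 3): -12.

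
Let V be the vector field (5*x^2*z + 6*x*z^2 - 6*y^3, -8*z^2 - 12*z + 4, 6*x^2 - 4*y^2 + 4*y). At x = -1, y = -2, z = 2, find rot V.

(∇×V)₁ = ∂V₃/∂y − ∂V₂/∂z = -8*y + 16*z + 16
(∇×V)₂ = ∂V₁/∂z − ∂V₃/∂x = 5*x^2 + 12*x*z - 12*x
(∇×V)₃ = ∂V₂/∂x − ∂V₁/∂y = 18*y^2
∇×V = (-8*y + 16*z + 16, 5*x^2 + 12*x*z - 12*x, 18*y^2)
At (-1, -2, 2): (64, -7, 72).

(64, -7, 72)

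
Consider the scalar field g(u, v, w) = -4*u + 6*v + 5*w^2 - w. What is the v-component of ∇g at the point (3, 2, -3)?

6

(∇g)_2 = ∂g/∂v = 6
At (3, 2, -3): 6.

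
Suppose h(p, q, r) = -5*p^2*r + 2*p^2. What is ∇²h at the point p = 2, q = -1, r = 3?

-26

∂²h/∂p² = 2*(-5*r + 2)
∂²h/∂q² = 0
∂²h/∂r² = 0
∇²h = -10*r + 4
At (2, -1, 3): -26.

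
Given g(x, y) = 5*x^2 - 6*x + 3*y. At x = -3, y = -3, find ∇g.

(-36, 3)

∂g/∂x = 10*x - 6
∂g/∂y = 3
∇g = (10*x - 6, 3)
At (-3, -3): (-36, 3).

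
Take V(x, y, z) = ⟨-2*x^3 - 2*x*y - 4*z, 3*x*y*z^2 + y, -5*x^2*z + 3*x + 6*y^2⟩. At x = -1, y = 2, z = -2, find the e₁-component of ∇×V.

0

(∇×V)_1 = ∂V₃/∂y − ∂V₂/∂z
= 12*y − (6*x*y*z)
= -6*x*y*z + 12*y
At (-1, 2, -2): 0.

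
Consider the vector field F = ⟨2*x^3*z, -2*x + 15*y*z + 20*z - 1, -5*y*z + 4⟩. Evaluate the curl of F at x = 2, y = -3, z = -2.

(35, 16, -2)

(∇×F)₁ = ∂F₃/∂y − ∂F₂/∂z = -15*y - 5*z - 20
(∇×F)₂ = ∂F₁/∂z − ∂F₃/∂x = 2*x^3
(∇×F)₃ = ∂F₂/∂x − ∂F₁/∂y = -2
∇×F = (-15*y - 5*z - 20, 2*x^3, -2)
At (2, -3, -2): (35, 16, -2).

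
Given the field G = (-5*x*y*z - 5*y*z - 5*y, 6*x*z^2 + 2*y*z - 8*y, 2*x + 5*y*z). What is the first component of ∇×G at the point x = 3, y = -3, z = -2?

68

(∇×G)_1 = ∂G₃/∂y − ∂G₂/∂z
= 5*z − (12*x*z + 2*y)
= -12*x*z - 2*y + 5*z
At (3, -3, -2): 68.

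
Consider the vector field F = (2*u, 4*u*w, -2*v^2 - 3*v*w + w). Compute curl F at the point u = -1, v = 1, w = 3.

(∇×F)₁ = ∂F₃/∂v − ∂F₂/∂w = -4*u - 4*v - 3*w
(∇×F)₂ = ∂F₁/∂w − ∂F₃/∂u = 0
(∇×F)₃ = ∂F₂/∂u − ∂F₁/∂v = 4*w
∇×F = (-4*u - 4*v - 3*w, 0, 4*w)
At (-1, 1, 3): (-9, 0, 12).

(-9, 0, 12)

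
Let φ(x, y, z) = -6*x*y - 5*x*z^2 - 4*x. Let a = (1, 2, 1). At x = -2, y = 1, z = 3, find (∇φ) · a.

∂φ/∂x = -6*y - 5*z^2 - 4
∂φ/∂y = -6*x
∂φ/∂z = -10*x*z
∇φ at (-2, 1, 3) = (-55, 12, 60)
∇φ · a = (-55)(1) + (12)(2) + (60)(1) = 29

29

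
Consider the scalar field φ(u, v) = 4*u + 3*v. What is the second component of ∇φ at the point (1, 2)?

(∇φ)_2 = ∂φ/∂v = 3
At (1, 2): 3.

3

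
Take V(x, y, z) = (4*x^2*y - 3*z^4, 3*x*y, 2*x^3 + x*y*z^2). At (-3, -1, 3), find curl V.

(∇×V)₁ = ∂V₃/∂y − ∂V₂/∂z = x*z^2
(∇×V)₂ = ∂V₁/∂z − ∂V₃/∂x = -6*x^2 - y*z^2 - 12*z^3
(∇×V)₃ = ∂V₂/∂x − ∂V₁/∂y = -4*x^2 + 3*y
∇×V = (x*z^2, -6*x^2 - y*z^2 - 12*z^3, -4*x^2 + 3*y)
At (-3, -1, 3): (-27, -369, -39).

(-27, -369, -39)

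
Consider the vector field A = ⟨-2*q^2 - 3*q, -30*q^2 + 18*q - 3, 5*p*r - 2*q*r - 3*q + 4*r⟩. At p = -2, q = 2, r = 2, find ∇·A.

∂A₁/∂p = 0
∂A₂/∂q = -60*q + 18
∂A₃/∂r = 5*p - 2*q + 4
∇·A = 5*p - 62*q + 22
At (-2, 2, 2): -112.

-112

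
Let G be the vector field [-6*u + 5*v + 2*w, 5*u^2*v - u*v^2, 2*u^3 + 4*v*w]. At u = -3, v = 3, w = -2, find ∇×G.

(-8, -52, -104)

(∇×G)₁ = ∂G₃/∂v − ∂G₂/∂w = 4*w
(∇×G)₂ = ∂G₁/∂w − ∂G₃/∂u = -6*u^2 + 2
(∇×G)₃ = ∂G₂/∂u − ∂G₁/∂v = 10*u*v - v^2 - 5
∇×G = (4*w, -6*u^2 + 2, 10*u*v - v^2 - 5)
At (-3, 3, -2): (-8, -52, -104).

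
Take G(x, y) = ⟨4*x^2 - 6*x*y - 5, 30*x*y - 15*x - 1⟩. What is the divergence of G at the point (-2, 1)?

∂G₁/∂x = 8*x - 6*y
∂G₂/∂y = 30*x
∇·G = 38*x - 6*y
At (-2, 1): -82.

-82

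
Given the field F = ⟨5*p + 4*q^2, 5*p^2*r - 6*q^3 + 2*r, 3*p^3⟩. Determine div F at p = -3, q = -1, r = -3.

-13

∂F₁/∂p = 5
∂F₂/∂q = -18*q^2
∂F₃/∂r = 0
∇·F = -18*q^2 + 5
At (-3, -1, -3): -13.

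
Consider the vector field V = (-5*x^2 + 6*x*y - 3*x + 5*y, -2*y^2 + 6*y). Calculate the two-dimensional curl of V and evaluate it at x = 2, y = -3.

∂V₂/∂x = 0
∂V₁/∂y = 6*x + 5
Scalar curl = -6*x - 5
At (2, -3): -17.

-17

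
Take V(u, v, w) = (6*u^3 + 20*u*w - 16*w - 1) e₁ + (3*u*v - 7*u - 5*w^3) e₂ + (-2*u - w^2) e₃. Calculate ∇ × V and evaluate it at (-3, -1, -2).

(60, -74, -10)

(∇×V)₁ = ∂V₃/∂v − ∂V₂/∂w = 15*w^2
(∇×V)₂ = ∂V₁/∂w − ∂V₃/∂u = 20*u - 14
(∇×V)₃ = ∂V₂/∂u − ∂V₁/∂v = 3*v - 7
∇×V = (15*w^2, 20*u - 14, 3*v - 7)
At (-3, -1, -2): (60, -74, -10).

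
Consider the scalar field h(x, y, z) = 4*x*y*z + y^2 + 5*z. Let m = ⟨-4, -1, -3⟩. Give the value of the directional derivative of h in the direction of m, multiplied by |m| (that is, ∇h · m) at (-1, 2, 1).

∂h/∂x = 4*y*z
∂h/∂y = 4*x*z + 2*y
∂h/∂z = 4*x*y + 5
∇h at (-1, 2, 1) = (8, 0, -3)
∇h · m = (8)(-4) + (0)(-1) + (-3)(-3) = -23

-23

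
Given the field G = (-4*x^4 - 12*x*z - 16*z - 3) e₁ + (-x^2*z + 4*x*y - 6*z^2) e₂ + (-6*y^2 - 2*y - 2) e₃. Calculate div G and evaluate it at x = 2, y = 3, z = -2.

∂G₁/∂x = -16*x^3 - 12*z
∂G₂/∂y = 4*x
∂G₃/∂z = 0
∇·G = -16*x^3 + 4*x - 12*z
At (2, 3, -2): -96.

-96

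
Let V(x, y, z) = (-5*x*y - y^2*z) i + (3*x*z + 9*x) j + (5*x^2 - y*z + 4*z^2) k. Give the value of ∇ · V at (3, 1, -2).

∂V₁/∂x = -5*y
∂V₂/∂y = 0
∂V₃/∂z = -y + 8*z
∇·V = -6*y + 8*z
At (3, 1, -2): -22.

-22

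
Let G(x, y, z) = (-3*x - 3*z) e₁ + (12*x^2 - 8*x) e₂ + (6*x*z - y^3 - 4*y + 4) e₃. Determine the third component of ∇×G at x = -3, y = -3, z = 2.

-80

(∇×G)_3 = ∂G₂/∂x − ∂G₁/∂y
= 24*x - 8 − (0)
= 24*x - 8
At (-3, -3, 2): -80.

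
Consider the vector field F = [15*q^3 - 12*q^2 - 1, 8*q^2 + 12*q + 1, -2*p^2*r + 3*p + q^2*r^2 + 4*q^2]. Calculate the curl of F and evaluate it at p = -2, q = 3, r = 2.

(48, -19, -333)

(∇×F)₁ = ∂F₃/∂q − ∂F₂/∂r = 2*q*r^2 + 8*q
(∇×F)₂ = ∂F₁/∂r − ∂F₃/∂p = 4*p*r - 3
(∇×F)₃ = ∂F₂/∂p − ∂F₁/∂q = -45*q^2 + 24*q
∇×F = (2*q*r^2 + 8*q, 4*p*r - 3, -45*q^2 + 24*q)
At (-2, 3, 2): (48, -19, -333).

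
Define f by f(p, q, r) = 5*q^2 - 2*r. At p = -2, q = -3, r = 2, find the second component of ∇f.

-30

(∇f)_2 = ∂f/∂q = 10*q
At (-2, -3, 2): -30.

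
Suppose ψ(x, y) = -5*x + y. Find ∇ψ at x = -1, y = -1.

∂ψ/∂x = -5
∂ψ/∂y = 1
∇ψ = (-5, 1)
At (-1, -1): (-5, 1).

(-5, 1)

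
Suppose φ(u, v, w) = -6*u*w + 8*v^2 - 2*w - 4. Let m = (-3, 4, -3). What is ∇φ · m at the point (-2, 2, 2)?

134

∂φ/∂u = -6*w
∂φ/∂v = 16*v
∂φ/∂w = -6*u - 2
∇φ at (-2, 2, 2) = (-12, 32, 10)
∇φ · m = (-12)(-3) + (32)(4) + (10)(-3) = 134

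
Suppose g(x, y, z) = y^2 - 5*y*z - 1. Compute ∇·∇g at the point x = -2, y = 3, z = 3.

2

∂²g/∂x² = 0
∂²g/∂y² = 2
∂²g/∂z² = 0
∇²g = 2
At (-2, 3, 3): 2.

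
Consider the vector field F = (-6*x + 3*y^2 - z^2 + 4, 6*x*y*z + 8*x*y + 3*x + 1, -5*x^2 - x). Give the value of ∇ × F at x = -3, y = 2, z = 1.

(∇×F)₁ = ∂F₃/∂y − ∂F₂/∂z = -6*x*y
(∇×F)₂ = ∂F₁/∂z − ∂F₃/∂x = 10*x - 2*z + 1
(∇×F)₃ = ∂F₂/∂x − ∂F₁/∂y = 6*y*z + 2*y + 3
∇×F = (-6*x*y, 10*x - 2*z + 1, 6*y*z + 2*y + 3)
At (-3, 2, 1): (36, -31, 19).

(36, -31, 19)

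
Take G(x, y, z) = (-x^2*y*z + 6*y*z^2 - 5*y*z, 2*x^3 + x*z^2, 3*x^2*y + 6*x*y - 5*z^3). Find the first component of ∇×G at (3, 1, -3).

(∇×G)_1 = ∂G₃/∂y − ∂G₂/∂z
= 3*x^2 + 6*x − (2*x*z)
= 3*x^2 - 2*x*z + 6*x
At (3, 1, -3): 63.

63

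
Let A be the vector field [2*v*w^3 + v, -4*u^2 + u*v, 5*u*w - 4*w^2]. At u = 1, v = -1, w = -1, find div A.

14

∂A₁/∂u = 0
∂A₂/∂v = u
∂A₃/∂w = 5*u - 8*w
∇·A = 6*u - 8*w
At (1, -1, -1): 14.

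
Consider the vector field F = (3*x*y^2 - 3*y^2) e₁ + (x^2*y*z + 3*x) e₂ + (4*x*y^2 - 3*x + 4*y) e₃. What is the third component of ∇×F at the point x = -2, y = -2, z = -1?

-41

(∇×F)_3 = ∂F₂/∂x − ∂F₁/∂y
= 2*x*y*z + 3 − (6*x*y - 6*y)
= 2*x*y*z - 6*x*y + 6*y + 3
At (-2, -2, -1): -41.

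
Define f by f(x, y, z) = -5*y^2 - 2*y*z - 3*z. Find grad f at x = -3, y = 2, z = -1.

∂f/∂x = 0
∂f/∂y = -10*y - 2*z
∂f/∂z = -2*y - 3
∇f = (0, -10*y - 2*z, -2*y - 3)
At (-3, 2, -1): (0, -18, -7).

(0, -18, -7)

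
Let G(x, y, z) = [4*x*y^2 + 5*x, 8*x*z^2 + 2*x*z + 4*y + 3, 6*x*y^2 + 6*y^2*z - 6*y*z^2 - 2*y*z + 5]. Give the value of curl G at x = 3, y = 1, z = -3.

(∇×G)₁ = ∂G₃/∂y − ∂G₂/∂z = 12*x*y - 16*x*z - 2*x + 12*y*z - 6*z^2 - 2*z
(∇×G)₂ = ∂G₁/∂z − ∂G₃/∂x = -6*y^2
(∇×G)₃ = ∂G₂/∂x − ∂G₁/∂y = -8*x*y + 8*z^2 + 2*z
∇×G = (12*x*y - 16*x*z - 2*x + 12*y*z - 6*z^2 - 2*z, -6*y^2, -8*x*y + 8*z^2 + 2*z)
At (3, 1, -3): (90, -6, 42).

(90, -6, 42)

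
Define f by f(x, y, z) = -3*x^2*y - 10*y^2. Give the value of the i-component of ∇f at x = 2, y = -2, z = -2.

24

(∇f)_1 = ∂f/∂x = -6*x*y
At (2, -2, -2): 24.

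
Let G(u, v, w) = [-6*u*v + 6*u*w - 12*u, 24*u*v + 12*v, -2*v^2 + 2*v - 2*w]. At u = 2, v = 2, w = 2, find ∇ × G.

(-6, 12, 60)

(∇×G)₁ = ∂G₃/∂v − ∂G₂/∂w = -4*v + 2
(∇×G)₂ = ∂G₁/∂w − ∂G₃/∂u = 6*u
(∇×G)₃ = ∂G₂/∂u − ∂G₁/∂v = 6*u + 24*v
∇×G = (-4*v + 2, 6*u, 6*u + 24*v)
At (2, 2, 2): (-6, 12, 60).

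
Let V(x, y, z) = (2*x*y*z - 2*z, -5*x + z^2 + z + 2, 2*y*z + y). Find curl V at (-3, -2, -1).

(0, 10, -11)

(∇×V)₁ = ∂V₃/∂y − ∂V₂/∂z = 0
(∇×V)₂ = ∂V₁/∂z − ∂V₃/∂x = 2*x*y - 2
(∇×V)₃ = ∂V₂/∂x − ∂V₁/∂y = -2*x*z - 5
∇×V = (0, 2*x*y - 2, -2*x*z - 5)
At (-3, -2, -1): (0, 10, -11).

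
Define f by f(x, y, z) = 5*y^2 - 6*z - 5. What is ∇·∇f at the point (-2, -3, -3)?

10

∂²f/∂x² = 0
∂²f/∂y² = 10
∂²f/∂z² = 0
∇²f = 10
At (-2, -3, -3): 10.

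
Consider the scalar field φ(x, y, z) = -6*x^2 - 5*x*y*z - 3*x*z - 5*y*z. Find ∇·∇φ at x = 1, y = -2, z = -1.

∂²φ/∂x² = -12
∂²φ/∂y² = 0
∂²φ/∂z² = 0
∇²φ = -12
At (1, -2, -1): -12.

-12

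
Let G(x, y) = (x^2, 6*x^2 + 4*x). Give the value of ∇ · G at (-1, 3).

-2

∂G₁/∂x = 2*x
∂G₂/∂y = 0
∇·G = 2*x
At (-1, 3): -2.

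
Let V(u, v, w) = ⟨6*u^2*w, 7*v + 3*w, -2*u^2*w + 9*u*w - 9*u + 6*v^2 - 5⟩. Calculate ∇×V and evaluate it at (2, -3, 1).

(∇×V)₁ = ∂V₃/∂v − ∂V₂/∂w = 12*v - 3
(∇×V)₂ = ∂V₁/∂w − ∂V₃/∂u = 6*u^2 + 4*u*w - 9*w + 9
(∇×V)₃ = ∂V₂/∂u − ∂V₁/∂v = 0
∇×V = (12*v - 3, 6*u^2 + 4*u*w - 9*w + 9, 0)
At (2, -3, 1): (-39, 32, 0).

(-39, 32, 0)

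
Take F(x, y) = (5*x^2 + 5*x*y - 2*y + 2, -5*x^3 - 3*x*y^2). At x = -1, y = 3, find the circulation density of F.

∂F₂/∂x = -15*x^2 - 3*y^2
∂F₁/∂y = 5*x - 2
Scalar curl = -15*x^2 - 5*x - 3*y^2 + 2
At (-1, 3): -35.

-35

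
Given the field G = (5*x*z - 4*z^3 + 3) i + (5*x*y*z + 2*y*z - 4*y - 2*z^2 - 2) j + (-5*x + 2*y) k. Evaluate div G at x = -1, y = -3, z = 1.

∂G₁/∂x = 5*z
∂G₂/∂y = 5*x*z + 2*z - 4
∂G₃/∂z = 0
∇·G = 5*x*z + 7*z - 4
At (-1, -3, 1): -2.

-2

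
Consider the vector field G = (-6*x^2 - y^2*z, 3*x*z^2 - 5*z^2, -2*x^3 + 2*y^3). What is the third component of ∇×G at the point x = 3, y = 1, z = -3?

(∇×G)_3 = ∂G₂/∂x − ∂G₁/∂y
= 3*z^2 − (-2*y*z)
= 2*y*z + 3*z^2
At (3, 1, -3): 21.

21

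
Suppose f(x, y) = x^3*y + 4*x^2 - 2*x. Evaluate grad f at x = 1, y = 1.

∂f/∂x = 3*x^2*y + 8*x - 2
∂f/∂y = x^3
∇f = (3*x^2*y + 8*x - 2, x^3)
At (1, 1): (9, 1).

(9, 1)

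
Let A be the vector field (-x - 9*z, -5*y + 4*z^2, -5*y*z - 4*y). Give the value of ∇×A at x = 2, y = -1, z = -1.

(∇×A)₁ = ∂A₃/∂y − ∂A₂/∂z = -13*z - 4
(∇×A)₂ = ∂A₁/∂z − ∂A₃/∂x = -9
(∇×A)₃ = ∂A₂/∂x − ∂A₁/∂y = 0
∇×A = (-13*z - 4, -9, 0)
At (2, -1, -1): (9, -9, 0).

(9, -9, 0)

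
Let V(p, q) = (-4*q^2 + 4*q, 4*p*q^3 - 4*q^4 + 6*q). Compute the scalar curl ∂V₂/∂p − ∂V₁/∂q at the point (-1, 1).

∂V₂/∂p = 4*q^3
∂V₁/∂q = -8*q + 4
Scalar curl = 4*q^3 + 8*q - 4
At (-1, 1): 8.

8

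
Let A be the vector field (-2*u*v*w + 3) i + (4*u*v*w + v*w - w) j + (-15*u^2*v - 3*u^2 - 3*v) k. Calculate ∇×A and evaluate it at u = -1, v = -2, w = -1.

(∇×A)₁ = ∂A₃/∂v − ∂A₂/∂w = -15*u^2 - 4*u*v - v - 2
(∇×A)₂ = ∂A₁/∂w − ∂A₃/∂u = 28*u*v + 6*u
(∇×A)₃ = ∂A₂/∂u − ∂A₁/∂v = 2*u*w + 4*v*w
∇×A = (-15*u^2 - 4*u*v - v - 2, 28*u*v + 6*u, 2*u*w + 4*v*w)
At (-1, -2, -1): (-23, 50, 10).

(-23, 50, 10)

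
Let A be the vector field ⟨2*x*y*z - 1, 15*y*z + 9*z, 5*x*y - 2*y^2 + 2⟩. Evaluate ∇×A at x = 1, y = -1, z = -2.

(∇×A)₁ = ∂A₃/∂y − ∂A₂/∂z = 5*x - 19*y - 9
(∇×A)₂ = ∂A₁/∂z − ∂A₃/∂x = 2*x*y - 5*y
(∇×A)₃ = ∂A₂/∂x − ∂A₁/∂y = -2*x*z
∇×A = (5*x - 19*y - 9, 2*x*y - 5*y, -2*x*z)
At (1, -1, -2): (15, 3, 4).

(15, 3, 4)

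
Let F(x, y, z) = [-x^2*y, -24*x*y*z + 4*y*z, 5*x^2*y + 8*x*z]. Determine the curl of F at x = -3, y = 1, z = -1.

(∇×F)₁ = ∂F₃/∂y − ∂F₂/∂z = 5*x^2 + 24*x*y - 4*y
(∇×F)₂ = ∂F₁/∂z − ∂F₃/∂x = -10*x*y - 8*z
(∇×F)₃ = ∂F₂/∂x − ∂F₁/∂y = x^2 - 24*y*z
∇×F = (5*x^2 + 24*x*y - 4*y, -10*x*y - 8*z, x^2 - 24*y*z)
At (-3, 1, -1): (-31, 38, 33).

(-31, 38, 33)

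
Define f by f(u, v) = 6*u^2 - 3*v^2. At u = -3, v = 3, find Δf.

∂²f/∂u² = 12
∂²f/∂v² = -6
∇²f = 6
At (-3, 3): 6.

6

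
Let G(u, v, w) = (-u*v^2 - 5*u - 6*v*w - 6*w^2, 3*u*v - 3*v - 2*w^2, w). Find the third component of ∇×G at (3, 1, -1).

3

(∇×G)_3 = ∂G₂/∂u − ∂G₁/∂v
= 3*v − (-2*u*v - 6*w)
= 2*u*v + 3*v + 6*w
At (3, 1, -1): 3.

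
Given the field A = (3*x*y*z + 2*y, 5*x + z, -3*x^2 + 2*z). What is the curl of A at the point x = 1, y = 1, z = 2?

(∇×A)₁ = ∂A₃/∂y − ∂A₂/∂z = -1
(∇×A)₂ = ∂A₁/∂z − ∂A₃/∂x = 3*x*y + 6*x
(∇×A)₃ = ∂A₂/∂x − ∂A₁/∂y = -3*x*z + 3
∇×A = (-1, 3*x*y + 6*x, -3*x*z + 3)
At (1, 1, 2): (-1, 9, -3).

(-1, 9, -3)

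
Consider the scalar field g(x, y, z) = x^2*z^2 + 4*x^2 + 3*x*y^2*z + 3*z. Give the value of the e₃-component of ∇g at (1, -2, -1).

13

(∇g)_3 = ∂g/∂z = 2*x^2*z + 3*x*y^2 + 3
At (1, -2, -1): 13.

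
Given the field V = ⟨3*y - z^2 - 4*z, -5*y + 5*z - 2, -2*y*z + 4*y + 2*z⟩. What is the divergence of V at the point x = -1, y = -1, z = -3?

∂V₁/∂x = 0
∂V₂/∂y = -5
∂V₃/∂z = -2*y + 2
∇·V = -2*y - 3
At (-1, -1, -3): -1.

-1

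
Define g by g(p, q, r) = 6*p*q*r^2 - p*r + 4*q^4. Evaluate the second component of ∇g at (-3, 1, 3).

-146

(∇g)_2 = ∂g/∂q = 6*p*r^2 + 16*q^3
At (-3, 1, 3): -146.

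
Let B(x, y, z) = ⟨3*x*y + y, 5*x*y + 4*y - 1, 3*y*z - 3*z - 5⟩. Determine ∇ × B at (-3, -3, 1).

(3, 0, -7)

(∇×B)₁ = ∂B₃/∂y − ∂B₂/∂z = 3*z
(∇×B)₂ = ∂B₁/∂z − ∂B₃/∂x = 0
(∇×B)₃ = ∂B₂/∂x − ∂B₁/∂y = -3*x + 5*y - 1
∇×B = (3*z, 0, -3*x + 5*y - 1)
At (-3, -3, 1): (3, 0, -7).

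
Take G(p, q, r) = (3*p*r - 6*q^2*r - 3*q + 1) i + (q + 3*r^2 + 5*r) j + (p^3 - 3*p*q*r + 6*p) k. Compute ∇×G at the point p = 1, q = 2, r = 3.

(∇×G)₁ = ∂G₃/∂q − ∂G₂/∂r = -3*p*r - 6*r - 5
(∇×G)₂ = ∂G₁/∂r − ∂G₃/∂p = -3*p^2 + 3*p - 6*q^2 + 3*q*r - 6
(∇×G)₃ = ∂G₂/∂p − ∂G₁/∂q = 12*q*r + 3
∇×G = (-3*p*r - 6*r - 5, -3*p^2 + 3*p - 6*q^2 + 3*q*r - 6, 12*q*r + 3)
At (1, 2, 3): (-32, -12, 75).

(-32, -12, 75)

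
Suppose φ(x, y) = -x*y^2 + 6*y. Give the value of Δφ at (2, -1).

∂²φ/∂x² = 0
∂²φ/∂y² = -2*x
∇²φ = -2*x
At (2, -1): -4.

-4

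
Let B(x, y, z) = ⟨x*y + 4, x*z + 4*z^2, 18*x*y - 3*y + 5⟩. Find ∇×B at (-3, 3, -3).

(-30, -54, 0)

(∇×B)₁ = ∂B₃/∂y − ∂B₂/∂z = 17*x - 8*z - 3
(∇×B)₂ = ∂B₁/∂z − ∂B₃/∂x = -18*y
(∇×B)₃ = ∂B₂/∂x − ∂B₁/∂y = -x + z
∇×B = (17*x - 8*z - 3, -18*y, -x + z)
At (-3, 3, -3): (-30, -54, 0).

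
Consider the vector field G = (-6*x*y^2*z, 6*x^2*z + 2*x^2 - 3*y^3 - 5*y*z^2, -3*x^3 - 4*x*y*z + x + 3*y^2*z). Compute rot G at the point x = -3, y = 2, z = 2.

(∇×G)₁ = ∂G₃/∂y − ∂G₂/∂z = -6*x^2 - 4*x*z + 16*y*z
(∇×G)₂ = ∂G₁/∂z − ∂G₃/∂x = 9*x^2 - 6*x*y^2 + 4*y*z - 1
(∇×G)₃ = ∂G₂/∂x − ∂G₁/∂y = 12*x*y*z + 12*x*z + 4*x
∇×G = (-6*x^2 - 4*x*z + 16*y*z, 9*x^2 - 6*x*y^2 + 4*y*z - 1, 12*x*y*z + 12*x*z + 4*x)
At (-3, 2, 2): (34, 168, -228).

(34, 168, -228)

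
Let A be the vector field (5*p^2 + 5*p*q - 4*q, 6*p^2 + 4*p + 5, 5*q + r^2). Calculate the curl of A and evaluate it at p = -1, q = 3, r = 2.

(∇×A)₁ = ∂A₃/∂q − ∂A₂/∂r = 5
(∇×A)₂ = ∂A₁/∂r − ∂A₃/∂p = 0
(∇×A)₃ = ∂A₂/∂p − ∂A₁/∂q = 7*p + 8
∇×A = (5, 0, 7*p + 8)
At (-1, 3, 2): (5, 0, 1).

(5, 0, 1)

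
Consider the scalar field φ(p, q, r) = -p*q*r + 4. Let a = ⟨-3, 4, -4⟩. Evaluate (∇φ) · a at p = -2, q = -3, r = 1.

23

∂φ/∂p = -q*r
∂φ/∂q = -p*r
∂φ/∂r = -p*q
∇φ at (-2, -3, 1) = (3, 2, -6)
∇φ · a = (3)(-3) + (2)(4) + (-6)(-4) = 23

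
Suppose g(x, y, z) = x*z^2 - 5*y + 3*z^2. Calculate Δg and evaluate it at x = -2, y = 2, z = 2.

∂²g/∂x² = 0
∂²g/∂y² = 0
∂²g/∂z² = 2*(x + 3)
∇²g = 2*x + 6
At (-2, 2, 2): 2.

2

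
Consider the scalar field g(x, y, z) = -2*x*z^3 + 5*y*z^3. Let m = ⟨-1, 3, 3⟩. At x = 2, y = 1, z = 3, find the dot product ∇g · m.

540

∂g/∂x = -2*z^3
∂g/∂y = 5*z^3
∂g/∂z = -6*x*z^2 + 15*y*z^2
∇g at (2, 1, 3) = (-54, 135, 27)
∇g · m = (-54)(-1) + (135)(3) + (27)(3) = 540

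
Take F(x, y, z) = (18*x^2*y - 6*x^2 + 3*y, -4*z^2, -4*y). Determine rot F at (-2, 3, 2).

(∇×F)₁ = ∂F₃/∂y − ∂F₂/∂z = 8*z - 4
(∇×F)₂ = ∂F₁/∂z − ∂F₃/∂x = 0
(∇×F)₃ = ∂F₂/∂x − ∂F₁/∂y = -18*x^2 - 3
∇×F = (8*z - 4, 0, -18*x^2 - 3)
At (-2, 3, 2): (12, 0, -75).

(12, 0, -75)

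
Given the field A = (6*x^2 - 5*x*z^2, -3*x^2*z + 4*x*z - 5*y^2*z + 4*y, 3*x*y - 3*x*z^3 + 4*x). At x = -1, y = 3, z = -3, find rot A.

(49, -124, -30)

(∇×A)₁ = ∂A₃/∂y − ∂A₂/∂z = 3*x^2 - x + 5*y^2
(∇×A)₂ = ∂A₁/∂z − ∂A₃/∂x = -10*x*z - 3*y + 3*z^3 - 4
(∇×A)₃ = ∂A₂/∂x − ∂A₁/∂y = -6*x*z + 4*z
∇×A = (3*x^2 - x + 5*y^2, -10*x*z - 3*y + 3*z^3 - 4, -6*x*z + 4*z)
At (-1, 3, -3): (49, -124, -30).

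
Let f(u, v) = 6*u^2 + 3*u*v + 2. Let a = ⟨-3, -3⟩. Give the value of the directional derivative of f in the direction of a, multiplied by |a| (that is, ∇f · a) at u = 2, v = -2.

∂f/∂u = 12*u + 3*v
∂f/∂v = 3*u
∇f at (2, -2) = (18, 6)
∇f · a = (18)(-3) + (6)(-3) = -72

-72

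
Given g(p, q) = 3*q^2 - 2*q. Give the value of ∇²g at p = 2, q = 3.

∂²g/∂p² = 0
∂²g/∂q² = 6
∇²g = 6
At (2, 3): 6.

6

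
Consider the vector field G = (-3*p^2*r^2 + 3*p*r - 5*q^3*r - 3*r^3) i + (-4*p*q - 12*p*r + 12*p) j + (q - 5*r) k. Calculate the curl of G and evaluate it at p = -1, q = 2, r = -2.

(∇×G)₁ = ∂G₃/∂q − ∂G₂/∂r = 12*p + 1
(∇×G)₂ = ∂G₁/∂r − ∂G₃/∂p = -6*p^2*r + 3*p - 5*q^3 - 9*r^2
(∇×G)₃ = ∂G₂/∂p − ∂G₁/∂q = 15*q^2*r - 4*q - 12*r + 12
∇×G = (12*p + 1, -6*p^2*r + 3*p - 5*q^3 - 9*r^2, 15*q^2*r - 4*q - 12*r + 12)
At (-1, 2, -2): (-11, -67, -92).

(-11, -67, -92)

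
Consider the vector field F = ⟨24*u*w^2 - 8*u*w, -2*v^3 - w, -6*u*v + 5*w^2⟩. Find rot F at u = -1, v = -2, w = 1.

(∇×F)₁ = ∂F₃/∂v − ∂F₂/∂w = -6*u + 1
(∇×F)₂ = ∂F₁/∂w − ∂F₃/∂u = 48*u*w - 8*u + 6*v
(∇×F)₃ = ∂F₂/∂u − ∂F₁/∂v = 0
∇×F = (-6*u + 1, 48*u*w - 8*u + 6*v, 0)
At (-1, -2, 1): (7, -52, 0).

(7, -52, 0)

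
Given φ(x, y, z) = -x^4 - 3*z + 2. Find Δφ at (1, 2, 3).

-12

∂²φ/∂x² = -12*x^2
∂²φ/∂y² = 0
∂²φ/∂z² = 0
∇²φ = -12*x^2
At (1, 2, 3): -12.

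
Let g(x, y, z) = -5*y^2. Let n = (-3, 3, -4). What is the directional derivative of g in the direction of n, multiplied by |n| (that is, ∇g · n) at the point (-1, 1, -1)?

∂g/∂x = 0
∂g/∂y = -10*y
∂g/∂z = 0
∇g at (-1, 1, -1) = (0, -10, 0)
∇g · n = (0)(-3) + (-10)(3) + (0)(-4) = -30

-30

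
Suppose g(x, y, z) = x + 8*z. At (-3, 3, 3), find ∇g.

(1, 0, 8)

∂g/∂x = 1
∂g/∂y = 0
∂g/∂z = 8
∇g = (1, 0, 8)
At (-3, 3, 3): (1, 0, 8).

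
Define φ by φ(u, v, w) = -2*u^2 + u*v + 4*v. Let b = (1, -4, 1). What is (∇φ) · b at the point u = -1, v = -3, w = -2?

-11

∂φ/∂u = -4*u + v
∂φ/∂v = u + 4
∂φ/∂w = 0
∇φ at (-1, -3, -2) = (1, 3, 0)
∇φ · b = (1)(1) + (3)(-4) + (0)(1) = -11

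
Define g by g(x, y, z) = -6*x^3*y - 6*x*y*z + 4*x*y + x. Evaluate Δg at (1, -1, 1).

36

∂²g/∂x² = -36*x*y
∂²g/∂y² = 0
∂²g/∂z² = 0
∇²g = -36*x*y
At (1, -1, 1): 36.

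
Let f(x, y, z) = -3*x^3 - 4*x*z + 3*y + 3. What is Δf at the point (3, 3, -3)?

∂²f/∂x² = -18*x
∂²f/∂y² = 0
∂²f/∂z² = 0
∇²f = -18*x
At (3, 3, -3): -54.

-54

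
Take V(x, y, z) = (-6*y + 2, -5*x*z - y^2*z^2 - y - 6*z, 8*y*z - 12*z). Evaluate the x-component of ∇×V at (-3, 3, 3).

69

(∇×V)_1 = ∂V₃/∂y − ∂V₂/∂z
= 8*z − (-5*x - 2*y^2*z - 6)
= 5*x + 2*y^2*z + 8*z + 6
At (-3, 3, 3): 69.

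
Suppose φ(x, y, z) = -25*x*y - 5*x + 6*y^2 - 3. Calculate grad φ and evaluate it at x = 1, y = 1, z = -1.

∂φ/∂x = -25*y - 5
∂φ/∂y = -25*x + 12*y
∂φ/∂z = 0
∇φ = (-25*y - 5, -25*x + 12*y, 0)
At (1, 1, -1): (-30, -13, 0).

(-30, -13, 0)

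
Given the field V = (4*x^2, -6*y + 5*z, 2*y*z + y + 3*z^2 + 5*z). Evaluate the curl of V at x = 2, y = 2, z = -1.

(∇×V)₁ = ∂V₃/∂y − ∂V₂/∂z = 2*z - 4
(∇×V)₂ = ∂V₁/∂z − ∂V₃/∂x = 0
(∇×V)₃ = ∂V₂/∂x − ∂V₁/∂y = 0
∇×V = (2*z - 4, 0, 0)
At (2, 2, -1): (-6, 0, 0).

(-6, 0, 0)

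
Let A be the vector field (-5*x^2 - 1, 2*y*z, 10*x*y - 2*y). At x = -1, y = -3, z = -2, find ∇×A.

(-6, 30, 0)

(∇×A)₁ = ∂A₃/∂y − ∂A₂/∂z = 10*x - 2*y - 2
(∇×A)₂ = ∂A₁/∂z − ∂A₃/∂x = -10*y
(∇×A)₃ = ∂A₂/∂x − ∂A₁/∂y = 0
∇×A = (10*x - 2*y - 2, -10*y, 0)
At (-1, -3, -2): (-6, 30, 0).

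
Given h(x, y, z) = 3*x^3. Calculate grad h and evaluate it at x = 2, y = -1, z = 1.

∂h/∂x = 9*x^2
∂h/∂y = 0
∂h/∂z = 0
∇h = (9*x^2, 0, 0)
At (2, -1, 1): (36, 0, 0).

(36, 0, 0)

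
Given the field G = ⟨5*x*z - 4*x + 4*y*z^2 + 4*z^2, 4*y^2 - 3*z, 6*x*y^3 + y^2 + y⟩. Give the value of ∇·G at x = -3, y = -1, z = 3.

3

∂G₁/∂x = 5*z - 4
∂G₂/∂y = 8*y
∂G₃/∂z = 0
∇·G = 8*y + 5*z - 4
At (-3, -1, 3): 3.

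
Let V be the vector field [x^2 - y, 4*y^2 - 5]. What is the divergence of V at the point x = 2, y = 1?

12

∂V₁/∂x = 2*x
∂V₂/∂y = 8*y
∇·V = 2*x + 8*y
At (2, 1): 12.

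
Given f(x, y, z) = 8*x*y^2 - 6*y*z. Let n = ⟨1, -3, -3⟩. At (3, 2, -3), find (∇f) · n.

∂f/∂x = 8*y^2
∂f/∂y = 16*x*y - 6*z
∂f/∂z = -6*y
∇f at (3, 2, -3) = (32, 114, -12)
∇f · n = (32)(1) + (114)(-3) + (-12)(-3) = -274

-274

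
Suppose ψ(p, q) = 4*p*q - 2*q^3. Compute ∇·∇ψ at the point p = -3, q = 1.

∂²ψ/∂p² = 0
∂²ψ/∂q² = -12*q
∇²ψ = -12*q
At (-3, 1): -12.

-12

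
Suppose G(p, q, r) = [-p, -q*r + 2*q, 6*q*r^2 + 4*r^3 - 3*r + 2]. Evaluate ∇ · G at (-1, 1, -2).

∂G₁/∂p = -1
∂G₂/∂q = -r + 2
∂G₃/∂r = 12*q*r + 12*r^2 - 3
∇·G = 12*q*r + 12*r^2 - r - 2
At (-1, 1, -2): 24.

24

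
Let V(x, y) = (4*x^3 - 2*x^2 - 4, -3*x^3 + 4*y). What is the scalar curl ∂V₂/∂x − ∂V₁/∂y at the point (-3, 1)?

-81

∂V₂/∂x = -9*x^2
∂V₁/∂y = 0
Scalar curl = -9*x^2
At (-3, 1): -81.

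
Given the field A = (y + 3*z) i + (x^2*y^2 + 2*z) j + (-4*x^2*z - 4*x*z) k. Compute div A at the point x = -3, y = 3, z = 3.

30

∂A₁/∂x = 0
∂A₂/∂y = 2*x^2*y
∂A₃/∂z = -4*x^2 - 4*x
∇·A = 2*x^2*y - 4*x^2 - 4*x
At (-3, 3, 3): 30.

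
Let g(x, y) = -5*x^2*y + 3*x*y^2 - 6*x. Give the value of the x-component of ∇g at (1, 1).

(∇g)_1 = ∂g/∂x = -10*x*y + 3*y^2 - 6
At (1, 1): -13.

-13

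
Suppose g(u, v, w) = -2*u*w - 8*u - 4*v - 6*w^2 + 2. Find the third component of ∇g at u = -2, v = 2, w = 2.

(∇g)_3 = ∂g/∂w = -2*u - 12*w
At (-2, 2, 2): -20.

-20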